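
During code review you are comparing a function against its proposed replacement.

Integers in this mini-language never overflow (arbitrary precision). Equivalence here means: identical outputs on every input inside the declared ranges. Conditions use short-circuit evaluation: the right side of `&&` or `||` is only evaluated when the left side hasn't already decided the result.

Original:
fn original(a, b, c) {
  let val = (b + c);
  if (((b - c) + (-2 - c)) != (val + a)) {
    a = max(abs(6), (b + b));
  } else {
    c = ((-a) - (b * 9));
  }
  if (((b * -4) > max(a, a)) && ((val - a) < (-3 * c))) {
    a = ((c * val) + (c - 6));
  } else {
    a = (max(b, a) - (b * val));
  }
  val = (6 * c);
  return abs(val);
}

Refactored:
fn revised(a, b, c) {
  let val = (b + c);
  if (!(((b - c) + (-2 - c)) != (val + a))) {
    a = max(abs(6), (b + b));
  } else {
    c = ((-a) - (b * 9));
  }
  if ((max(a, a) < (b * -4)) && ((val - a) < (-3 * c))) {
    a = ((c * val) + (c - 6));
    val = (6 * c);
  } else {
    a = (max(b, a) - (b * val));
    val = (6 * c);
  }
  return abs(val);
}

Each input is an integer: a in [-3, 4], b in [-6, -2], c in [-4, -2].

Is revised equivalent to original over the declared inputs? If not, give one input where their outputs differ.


Try a=-3, b=-6, c=-4.
original: val becomes -10; next (((b - c) + (-2 - c)) != (val + a)) evaluates to true; next a becomes 6; next (((b * -4) > max(a, a)) && ((val - a) < (-3 * c))) evaluates to true; next a becomes 30; next val becomes -24; next final value 24
revised: val becomes -10; next (!(((b - c) + (-2 - c)) != (val + a))) evaluates to false; next c becomes 57; next ((max(a, a) < (b * -4)) && ((val - a) < (-3 * c))) evaluates to false; next a becomes -63; next val becomes 342; next final value 342
24 vs 342 — the two versions disagree here.
verdict: not equivalent; witness: a=-3, b=-6, c=-4


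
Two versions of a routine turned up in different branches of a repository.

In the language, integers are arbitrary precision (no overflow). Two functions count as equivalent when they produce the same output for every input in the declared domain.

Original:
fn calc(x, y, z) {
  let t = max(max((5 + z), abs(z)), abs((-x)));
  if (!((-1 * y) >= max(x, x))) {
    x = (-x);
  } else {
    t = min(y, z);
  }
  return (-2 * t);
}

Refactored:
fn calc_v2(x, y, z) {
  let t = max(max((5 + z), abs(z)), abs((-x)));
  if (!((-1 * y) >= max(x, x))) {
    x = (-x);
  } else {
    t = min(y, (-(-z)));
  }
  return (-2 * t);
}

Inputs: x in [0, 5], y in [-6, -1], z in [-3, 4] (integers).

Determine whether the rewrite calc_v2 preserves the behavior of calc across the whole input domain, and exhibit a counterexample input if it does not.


This is a faithful refactor — same computation, different form, but the computed results match everywhere.
One worked example (x=4, y=-3, z=4) — calc: t=9, then (!((-1 * y) >= max(x, x))) is true, then x=-4, then returns -18; calc_v2: t=9, then (!((-1 * y) >= max(x, x))) is true, then x=-4, then returns -18; agreement on -18.
Checked all 288 inputs in the declared domain: the outputs agree on every one.
verdict: equivalent


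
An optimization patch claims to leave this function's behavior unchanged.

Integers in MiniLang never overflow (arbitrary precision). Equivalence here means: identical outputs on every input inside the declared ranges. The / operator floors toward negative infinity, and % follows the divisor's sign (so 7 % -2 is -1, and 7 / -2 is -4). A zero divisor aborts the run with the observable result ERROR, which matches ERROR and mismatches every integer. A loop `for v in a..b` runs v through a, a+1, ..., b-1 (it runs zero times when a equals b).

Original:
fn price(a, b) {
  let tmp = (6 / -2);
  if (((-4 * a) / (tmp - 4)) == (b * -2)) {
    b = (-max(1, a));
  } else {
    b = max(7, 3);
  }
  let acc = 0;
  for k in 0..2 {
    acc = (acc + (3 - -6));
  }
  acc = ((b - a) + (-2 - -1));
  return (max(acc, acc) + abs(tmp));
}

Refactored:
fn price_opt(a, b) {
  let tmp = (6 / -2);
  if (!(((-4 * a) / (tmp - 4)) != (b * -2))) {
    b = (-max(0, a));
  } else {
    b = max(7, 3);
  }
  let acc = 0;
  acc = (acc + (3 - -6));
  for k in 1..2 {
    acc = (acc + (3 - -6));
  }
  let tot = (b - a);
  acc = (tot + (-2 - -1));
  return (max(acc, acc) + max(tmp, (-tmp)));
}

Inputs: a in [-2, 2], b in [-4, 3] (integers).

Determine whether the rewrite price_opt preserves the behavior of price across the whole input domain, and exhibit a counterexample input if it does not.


At a=-2, b=1: price gives 3, price_opt gives 4.
verdict: not equivalent; witness: a=-2, b=1


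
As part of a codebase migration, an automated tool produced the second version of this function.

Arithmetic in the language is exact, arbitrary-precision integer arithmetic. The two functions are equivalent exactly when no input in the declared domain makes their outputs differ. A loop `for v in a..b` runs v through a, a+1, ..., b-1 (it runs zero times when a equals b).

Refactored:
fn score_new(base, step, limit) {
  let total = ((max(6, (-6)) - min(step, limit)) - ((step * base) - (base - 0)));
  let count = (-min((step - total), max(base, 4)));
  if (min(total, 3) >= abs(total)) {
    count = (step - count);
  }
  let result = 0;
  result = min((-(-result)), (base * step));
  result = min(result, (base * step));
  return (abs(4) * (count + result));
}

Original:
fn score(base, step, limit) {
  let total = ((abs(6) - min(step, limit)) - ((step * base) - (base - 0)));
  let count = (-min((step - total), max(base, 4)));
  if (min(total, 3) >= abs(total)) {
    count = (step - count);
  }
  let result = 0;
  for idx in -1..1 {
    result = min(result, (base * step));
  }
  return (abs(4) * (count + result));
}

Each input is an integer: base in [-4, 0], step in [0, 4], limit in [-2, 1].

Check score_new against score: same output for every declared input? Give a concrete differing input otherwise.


Side by side, the visible changes include: min/max/abs usage differs, local variable names differ, loop structure differs, constant usage differs, arithmetic usage differs.
One worked example (base=-4, step=3, limit=-1) — score: total = 15; count = 12; (min(total, 3) >= abs(total)) -> false; result = 0; [idx=-1]; result = -12; [idx=0]; result = -12; return 0; score_new: total = 15; count = 12; (min(total, 3) >= abs(total)) -> false; result = 0; result = -12; result = -12; return 0; agreement on 0.
Checked all 100 inputs in the declared domain: the outputs agree on every one.
verdict: equivalent


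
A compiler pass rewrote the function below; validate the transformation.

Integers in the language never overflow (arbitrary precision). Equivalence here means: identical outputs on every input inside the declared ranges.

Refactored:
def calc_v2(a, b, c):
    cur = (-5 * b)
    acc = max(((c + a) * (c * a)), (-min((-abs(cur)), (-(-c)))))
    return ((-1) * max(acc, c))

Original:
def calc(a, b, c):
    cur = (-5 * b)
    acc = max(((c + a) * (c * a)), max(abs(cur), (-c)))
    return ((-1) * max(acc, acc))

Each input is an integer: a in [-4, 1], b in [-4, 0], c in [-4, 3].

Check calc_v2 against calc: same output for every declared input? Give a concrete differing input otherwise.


There is a counterexample at a=-3, b=0, c=3: 0 on one side, -3 on the other.
calc: cur := 0 | acc := 0 | result 0
calc_v2: cur := 0 | acc := 0 | result -3
verdict: not equivalent; witness: a=-3, b=0, c=3


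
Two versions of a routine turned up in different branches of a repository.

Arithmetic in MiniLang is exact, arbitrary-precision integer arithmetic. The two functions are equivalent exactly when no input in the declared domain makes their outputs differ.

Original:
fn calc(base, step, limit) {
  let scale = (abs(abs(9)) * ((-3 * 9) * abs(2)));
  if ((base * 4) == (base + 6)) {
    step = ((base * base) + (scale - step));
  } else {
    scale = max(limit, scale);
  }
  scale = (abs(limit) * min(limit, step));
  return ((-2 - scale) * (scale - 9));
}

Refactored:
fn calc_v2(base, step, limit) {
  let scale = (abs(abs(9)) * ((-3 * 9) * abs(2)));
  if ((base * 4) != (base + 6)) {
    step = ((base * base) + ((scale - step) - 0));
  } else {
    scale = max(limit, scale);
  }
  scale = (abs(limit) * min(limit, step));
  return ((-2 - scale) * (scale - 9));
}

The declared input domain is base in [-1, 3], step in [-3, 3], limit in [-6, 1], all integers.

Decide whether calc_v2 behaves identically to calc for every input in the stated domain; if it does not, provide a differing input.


There is a counterexample at base=-1, step=-3, limit=-6: -1530 on one side, -8383890 on the other.
calc: scale=-486, then ((base * 4) == (base + 6)) is false, then scale=-6, then scale=-36, then returns -1530
calc_v2: scale=-486, then ((base * 4) != (base + 6)) is true, then step=-482, then scale=-2892, then returns -8383890
verdict: not equivalent; witness: base=-1, step=-3, limit=-6


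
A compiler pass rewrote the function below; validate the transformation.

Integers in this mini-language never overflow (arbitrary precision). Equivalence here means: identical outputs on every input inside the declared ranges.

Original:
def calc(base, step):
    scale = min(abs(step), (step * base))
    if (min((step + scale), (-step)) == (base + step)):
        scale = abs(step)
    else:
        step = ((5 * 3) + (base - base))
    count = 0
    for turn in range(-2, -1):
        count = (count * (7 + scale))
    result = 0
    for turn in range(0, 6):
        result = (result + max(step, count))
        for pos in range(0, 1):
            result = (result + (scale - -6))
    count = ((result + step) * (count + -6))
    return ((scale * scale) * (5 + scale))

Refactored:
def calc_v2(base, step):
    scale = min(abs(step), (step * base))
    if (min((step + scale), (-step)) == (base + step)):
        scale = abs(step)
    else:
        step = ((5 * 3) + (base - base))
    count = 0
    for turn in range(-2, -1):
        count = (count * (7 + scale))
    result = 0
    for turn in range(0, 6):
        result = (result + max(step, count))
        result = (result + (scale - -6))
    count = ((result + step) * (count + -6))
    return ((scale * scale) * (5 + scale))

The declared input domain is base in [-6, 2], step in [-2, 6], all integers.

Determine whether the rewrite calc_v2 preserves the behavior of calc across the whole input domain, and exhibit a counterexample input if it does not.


Equivalent — the differences include statement counts differ, and local variable names differ, and loop structure differs, yet no declared input distinguishes the two.
As a probe, take base=0, step=6: calc runs scale := 0 | (min((step + scale), (-step)) == (base + step)): false | step := 15 | count := 0 | iter turn=-2: | count := 0 | result := 0 | iter turn=0: | result := 15 | iter pos=0: | result := 21 | iter turn=1: | result := 36 | iter pos=0: | result := 42 | iter turn=2: | result := 57 | iter pos=0: | result := 63 | iter turn=3: | result := 78 | iter pos=0: | result := 84 | iter turn=4: | result := 99 | iter pos=0: | result := 105 | iter turn=5: | result := 120 | iter pos=0: | result := 126 | count := -846 | result 0; calc_v2 runs scale := 0 | (min((step + scale), (-step)) == (base + step)): false | step := 15 | count := 0 | iter turn=-2: | count := 0 | result := 0 | iter turn=0: | result := 15 | result := 21 | iter turn=1: | result := 36 | result := 42 | iter turn=2: | result := 57 | result := 63 | iter turn=3: | result := 78 | result := 84 | iter turn=4: | result := 99 | result := 105 | iter turn=5: | result := 120 | result := 126 | count := -846 | result 0; both end at 0.
Across all 81 domain points the two functions coincide.
verdict: equivalent


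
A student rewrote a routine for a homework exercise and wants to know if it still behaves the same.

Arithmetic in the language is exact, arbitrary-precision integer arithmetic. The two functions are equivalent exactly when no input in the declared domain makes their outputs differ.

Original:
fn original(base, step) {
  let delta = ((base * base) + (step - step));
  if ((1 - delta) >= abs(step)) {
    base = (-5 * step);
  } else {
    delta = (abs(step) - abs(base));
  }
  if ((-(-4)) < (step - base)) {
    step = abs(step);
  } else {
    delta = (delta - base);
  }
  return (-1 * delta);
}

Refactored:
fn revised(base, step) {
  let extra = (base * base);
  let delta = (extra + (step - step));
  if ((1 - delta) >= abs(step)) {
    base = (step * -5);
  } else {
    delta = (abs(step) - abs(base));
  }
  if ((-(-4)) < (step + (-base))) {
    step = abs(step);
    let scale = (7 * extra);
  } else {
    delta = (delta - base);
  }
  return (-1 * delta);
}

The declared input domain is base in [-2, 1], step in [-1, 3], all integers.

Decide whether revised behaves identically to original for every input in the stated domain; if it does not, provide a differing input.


This is a faithful refactor — arithmetic usage differs; local variable names differ; statement counts differ; constant usage differs, but the computed results match everywhere.
Tracing base=1, step=1: original: delta = 1; ((1 - delta) >= abs(step)) -> false; delta = 0; ((-(-4)) < (step - base)) -> false; delta = -1; return 1 | revised: extra = 1; delta = 1; ((1 - delta) >= abs(step)) -> false; delta = 0; ((-(-4)) < (step + (-base))) -> false; delta = -1; return 1 — matching result 1.
Every one of the 20 inputs gives matching results.
verdict: equivalent


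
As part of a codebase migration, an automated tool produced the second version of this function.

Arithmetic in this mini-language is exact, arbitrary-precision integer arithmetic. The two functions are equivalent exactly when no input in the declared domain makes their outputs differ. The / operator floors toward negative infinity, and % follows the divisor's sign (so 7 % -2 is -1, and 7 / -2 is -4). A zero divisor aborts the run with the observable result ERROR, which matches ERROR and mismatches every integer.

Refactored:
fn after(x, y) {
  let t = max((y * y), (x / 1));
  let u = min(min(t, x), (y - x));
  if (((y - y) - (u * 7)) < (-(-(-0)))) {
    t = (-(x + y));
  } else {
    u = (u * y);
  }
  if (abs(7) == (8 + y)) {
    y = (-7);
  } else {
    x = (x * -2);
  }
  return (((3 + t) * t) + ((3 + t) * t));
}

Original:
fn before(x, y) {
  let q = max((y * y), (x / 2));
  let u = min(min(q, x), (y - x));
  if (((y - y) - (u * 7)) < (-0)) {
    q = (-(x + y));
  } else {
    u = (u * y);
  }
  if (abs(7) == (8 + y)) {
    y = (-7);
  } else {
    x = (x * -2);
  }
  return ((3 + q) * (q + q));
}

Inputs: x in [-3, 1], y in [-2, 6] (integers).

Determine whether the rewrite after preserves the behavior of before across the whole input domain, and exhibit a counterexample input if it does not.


There is a counterexample at x=1, y=0: 0 on one side, 8 on the other.
before: q becomes 0; next u becomes -1; next (((y - y) - (u * 7)) < (-0)) evaluates to false; next u becomes 0; next (abs(7) == (8 + y)) evaluates to false; next x becomes -2; next final value 0
after: t becomes 1; next u becomes -1; next (((y - y) - (u * 7)) < (-(-(-0)))) evaluates to false; next u becomes 0; next (abs(7) == (8 + y)) evaluates to false; next x becomes -2; next final value 8
verdict: not equivalent; witness: x=1, y=0


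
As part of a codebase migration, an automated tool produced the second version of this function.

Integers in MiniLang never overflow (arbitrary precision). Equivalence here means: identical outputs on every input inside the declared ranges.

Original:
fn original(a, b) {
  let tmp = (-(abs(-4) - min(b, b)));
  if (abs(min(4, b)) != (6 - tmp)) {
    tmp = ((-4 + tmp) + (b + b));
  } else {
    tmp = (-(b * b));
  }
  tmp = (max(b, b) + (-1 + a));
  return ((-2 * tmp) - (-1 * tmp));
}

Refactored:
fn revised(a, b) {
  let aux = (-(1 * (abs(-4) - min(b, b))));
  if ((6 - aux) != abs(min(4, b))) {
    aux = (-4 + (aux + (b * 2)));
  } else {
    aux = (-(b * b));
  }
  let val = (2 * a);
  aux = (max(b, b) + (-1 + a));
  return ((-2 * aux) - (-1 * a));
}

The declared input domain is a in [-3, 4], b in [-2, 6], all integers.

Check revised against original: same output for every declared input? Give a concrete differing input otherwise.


Take a=-3, b=-2.
original: tmp becomes -6; next (abs(min(4, b)) != (6 - tmp)) evaluates to true; next tmp becomes -14; next tmp becomes -6; next final value 6
revised: aux becomes -6; next ((6 - aux) != abs(min(4, b))) evaluates to true; next aux becomes -14; next val becomes -6; next aux becomes -6; next final value 9
6 vs 9 — the two versions disagree here.
verdict: not equivalent; witness: a=-3, b=-2


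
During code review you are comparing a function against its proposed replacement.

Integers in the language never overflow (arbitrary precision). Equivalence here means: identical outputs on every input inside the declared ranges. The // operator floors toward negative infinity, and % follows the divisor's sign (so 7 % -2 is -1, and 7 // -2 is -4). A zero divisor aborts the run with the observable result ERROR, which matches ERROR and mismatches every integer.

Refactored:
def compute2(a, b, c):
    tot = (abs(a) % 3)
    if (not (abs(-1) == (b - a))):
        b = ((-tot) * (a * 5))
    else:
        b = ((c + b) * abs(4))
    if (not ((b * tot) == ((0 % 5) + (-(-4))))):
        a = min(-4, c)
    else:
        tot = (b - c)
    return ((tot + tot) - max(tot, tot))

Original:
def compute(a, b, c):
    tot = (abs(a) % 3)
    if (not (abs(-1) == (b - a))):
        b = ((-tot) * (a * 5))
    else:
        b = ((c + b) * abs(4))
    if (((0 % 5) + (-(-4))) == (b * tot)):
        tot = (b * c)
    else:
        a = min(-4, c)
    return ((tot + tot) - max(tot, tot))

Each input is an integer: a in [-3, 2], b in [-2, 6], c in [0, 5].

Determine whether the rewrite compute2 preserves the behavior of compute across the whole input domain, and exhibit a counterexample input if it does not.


Take a=-1, b=0, c=1.
compute: tot := 1 | (not (abs(-1) == (b - a))): false | b := 4 | (((0 % 5) + (-(-4))) == (b * tot)): true | tot := 4 | result 4
compute2: tot := 1 | (not (abs(-1) == (b - a))): false | b := 4 | (not ((b * tot) == ((0 % 5) + (-(-4))))): false | tot := 3 | result 3
4 and 3 differ, so these are not the same function on this domain.
verdict: not equivalent; witness: a=-1, b=0, c=1


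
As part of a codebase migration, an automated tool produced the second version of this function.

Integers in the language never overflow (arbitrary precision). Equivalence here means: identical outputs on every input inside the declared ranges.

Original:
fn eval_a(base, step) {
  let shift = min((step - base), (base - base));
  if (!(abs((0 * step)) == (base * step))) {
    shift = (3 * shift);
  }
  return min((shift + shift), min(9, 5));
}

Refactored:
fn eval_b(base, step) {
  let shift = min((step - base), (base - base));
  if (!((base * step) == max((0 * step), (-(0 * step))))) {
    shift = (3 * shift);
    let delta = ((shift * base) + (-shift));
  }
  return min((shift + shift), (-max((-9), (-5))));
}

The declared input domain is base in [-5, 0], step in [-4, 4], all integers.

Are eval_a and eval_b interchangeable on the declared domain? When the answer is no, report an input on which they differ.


Although statement counts differ; also local variable names differ; also arithmetic usage differs; also min/max/abs usage differs; also constant usage differs, 54/54 inputs agree.
verdict: equivalent


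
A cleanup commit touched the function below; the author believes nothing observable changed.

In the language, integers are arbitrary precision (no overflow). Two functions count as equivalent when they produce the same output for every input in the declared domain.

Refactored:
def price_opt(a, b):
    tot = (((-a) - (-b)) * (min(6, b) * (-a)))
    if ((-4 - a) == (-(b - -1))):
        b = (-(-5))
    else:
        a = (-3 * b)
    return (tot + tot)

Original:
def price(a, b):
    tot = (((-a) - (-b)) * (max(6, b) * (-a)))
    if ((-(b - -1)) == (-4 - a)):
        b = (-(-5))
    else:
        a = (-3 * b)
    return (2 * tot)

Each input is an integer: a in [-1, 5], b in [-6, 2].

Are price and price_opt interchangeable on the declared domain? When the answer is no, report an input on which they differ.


Input a=-1, b=-6: -60 from price versus 60 from price_opt.
verdict: not equivalent; witness: a=-1, b=-6


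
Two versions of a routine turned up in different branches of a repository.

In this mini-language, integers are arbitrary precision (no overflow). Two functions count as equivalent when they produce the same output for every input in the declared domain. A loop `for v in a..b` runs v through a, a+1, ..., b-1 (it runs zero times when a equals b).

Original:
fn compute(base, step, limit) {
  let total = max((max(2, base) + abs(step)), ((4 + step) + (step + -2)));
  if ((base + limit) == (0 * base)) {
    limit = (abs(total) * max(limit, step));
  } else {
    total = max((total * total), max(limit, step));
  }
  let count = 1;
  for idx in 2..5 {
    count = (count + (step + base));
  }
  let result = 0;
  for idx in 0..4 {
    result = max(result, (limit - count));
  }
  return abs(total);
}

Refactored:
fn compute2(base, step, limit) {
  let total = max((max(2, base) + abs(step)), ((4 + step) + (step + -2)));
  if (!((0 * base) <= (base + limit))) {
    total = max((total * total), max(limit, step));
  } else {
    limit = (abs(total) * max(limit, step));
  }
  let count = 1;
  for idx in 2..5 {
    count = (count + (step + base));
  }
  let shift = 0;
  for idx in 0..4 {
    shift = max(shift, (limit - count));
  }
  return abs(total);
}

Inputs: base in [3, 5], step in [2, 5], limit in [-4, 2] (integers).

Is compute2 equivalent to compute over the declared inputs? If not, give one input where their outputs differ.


Take base=3, step=2, limit=-2.
compute: total becomes 6; next ((base + limit) == (0 * base)) evaluates to false; next total becomes 36; next count becomes 1; next at idx=2:; next count becomes 6; next at idx=3:; next count becomes 11; next at idx=4:; next count becomes 16; next result becomes 0; next at idx=0:; next result becomes 0; next at idx=1:; next result becomes 0; next at idx=2:; next result becomes 0; next at idx=3:; next result becomes 0; next final value 36
compute2: total becomes 6; next (!((0 * base) <= (base + limit))) evaluates to false; next limit becomes 12; next count becomes 1; next at idx=2:; next count becomes 6; next at idx=3:; next count becomes 11; next at idx=4:; next count becomes 16; next shift becomes 0; next at idx=0:; next shift becomes 0; next at idx=1:; next shift becomes 0; next at idx=2:; next shift becomes 0; next at idx=3:; next shift becomes 0; next final value 6
36 against 6: the behavior changed.
verdict: not equivalent; witness: base=3, step=2, limit=-2


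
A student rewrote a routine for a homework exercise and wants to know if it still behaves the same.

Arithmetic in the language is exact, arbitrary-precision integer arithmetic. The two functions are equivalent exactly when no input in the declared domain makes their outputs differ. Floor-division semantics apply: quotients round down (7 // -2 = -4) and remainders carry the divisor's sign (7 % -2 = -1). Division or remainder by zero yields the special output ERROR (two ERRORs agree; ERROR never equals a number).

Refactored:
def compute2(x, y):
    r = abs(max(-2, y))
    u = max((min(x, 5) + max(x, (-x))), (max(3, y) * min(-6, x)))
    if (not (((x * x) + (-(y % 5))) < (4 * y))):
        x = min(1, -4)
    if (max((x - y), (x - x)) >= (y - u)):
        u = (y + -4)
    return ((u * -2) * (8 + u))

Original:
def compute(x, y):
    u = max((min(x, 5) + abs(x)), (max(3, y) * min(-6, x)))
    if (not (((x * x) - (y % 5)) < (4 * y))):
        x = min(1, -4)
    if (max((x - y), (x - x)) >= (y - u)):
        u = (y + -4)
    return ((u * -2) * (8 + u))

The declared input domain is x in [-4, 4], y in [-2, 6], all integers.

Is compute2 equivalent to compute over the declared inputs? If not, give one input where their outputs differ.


Side by side, the visible changes include: statement counts differ, arithmetic usage differs, min/max/abs usage differs, local variable names differ, constant usage differs.
Spot check at x=-1, y=5 — compute: u becomes 0; next (not (((x * x) - (y % 5)) < (4 * y))) evaluates to false; next (max((x - y), (x - x)) >= (y - u)) evaluates to false; next final value 0. compute2: r becomes 5; next u becomes 0; next (not (((x * x) + (-(y % 5))) < (4 * y))) evaluates to false; next (max((x - y), (x - x)) >= (y - u)) evaluates to false; next final value 0. Both give 0.
An exhaustive pass over the 81 declared inputs shows identical outputs.
verdict: equivalent


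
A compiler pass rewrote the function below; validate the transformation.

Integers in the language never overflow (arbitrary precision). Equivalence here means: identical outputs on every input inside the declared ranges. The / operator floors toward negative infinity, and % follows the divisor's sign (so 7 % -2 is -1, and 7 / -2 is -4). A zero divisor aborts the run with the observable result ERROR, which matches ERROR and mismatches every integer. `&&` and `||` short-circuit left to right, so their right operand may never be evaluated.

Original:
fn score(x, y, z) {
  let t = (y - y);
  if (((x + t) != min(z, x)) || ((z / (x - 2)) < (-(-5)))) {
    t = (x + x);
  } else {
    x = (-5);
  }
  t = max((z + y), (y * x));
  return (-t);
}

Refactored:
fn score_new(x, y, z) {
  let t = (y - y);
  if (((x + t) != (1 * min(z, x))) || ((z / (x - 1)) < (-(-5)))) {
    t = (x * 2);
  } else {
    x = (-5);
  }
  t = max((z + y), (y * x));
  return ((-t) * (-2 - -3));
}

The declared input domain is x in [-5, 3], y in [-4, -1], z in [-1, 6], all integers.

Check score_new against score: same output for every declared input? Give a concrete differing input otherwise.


Try x=1, y=-4, z=1.
score: t becomes 0; next (((x + t) != min(z, x)) || ((z / (x - 2)) < (-(-5)))) evaluates to true; next t becomes 2; next t becomes -3; next final value 3
score_new: t becomes 0; next hits division by zero so the output is ERROR
3 vs ERROR — the two versions disagree here.
verdict: not equivalent; witness: x=1, y=-4, z=1


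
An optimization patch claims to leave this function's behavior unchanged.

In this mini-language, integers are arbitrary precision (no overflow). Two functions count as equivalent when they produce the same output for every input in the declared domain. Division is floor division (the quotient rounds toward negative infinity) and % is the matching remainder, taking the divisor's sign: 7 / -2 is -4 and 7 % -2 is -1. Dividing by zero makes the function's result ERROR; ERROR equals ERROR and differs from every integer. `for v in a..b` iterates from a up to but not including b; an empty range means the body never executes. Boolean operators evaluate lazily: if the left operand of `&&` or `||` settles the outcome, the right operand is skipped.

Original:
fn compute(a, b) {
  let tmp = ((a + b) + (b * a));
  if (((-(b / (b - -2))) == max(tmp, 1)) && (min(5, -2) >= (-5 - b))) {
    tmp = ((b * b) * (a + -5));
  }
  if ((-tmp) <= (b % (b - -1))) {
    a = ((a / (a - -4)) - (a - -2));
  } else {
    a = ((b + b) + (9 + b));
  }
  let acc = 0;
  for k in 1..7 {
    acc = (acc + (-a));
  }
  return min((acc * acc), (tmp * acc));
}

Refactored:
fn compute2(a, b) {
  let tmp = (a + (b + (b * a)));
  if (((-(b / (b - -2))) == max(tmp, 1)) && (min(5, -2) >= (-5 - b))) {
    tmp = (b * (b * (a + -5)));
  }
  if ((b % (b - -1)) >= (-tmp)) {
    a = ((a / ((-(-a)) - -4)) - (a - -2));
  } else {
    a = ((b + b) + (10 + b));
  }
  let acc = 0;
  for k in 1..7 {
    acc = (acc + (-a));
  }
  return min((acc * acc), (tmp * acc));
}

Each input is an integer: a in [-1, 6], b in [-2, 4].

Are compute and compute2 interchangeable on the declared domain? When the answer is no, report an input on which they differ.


Input a=-1, b=0: 54 from compute versus 60 from compute2.
verdict: not equivalent; witness: a=-1, b=0


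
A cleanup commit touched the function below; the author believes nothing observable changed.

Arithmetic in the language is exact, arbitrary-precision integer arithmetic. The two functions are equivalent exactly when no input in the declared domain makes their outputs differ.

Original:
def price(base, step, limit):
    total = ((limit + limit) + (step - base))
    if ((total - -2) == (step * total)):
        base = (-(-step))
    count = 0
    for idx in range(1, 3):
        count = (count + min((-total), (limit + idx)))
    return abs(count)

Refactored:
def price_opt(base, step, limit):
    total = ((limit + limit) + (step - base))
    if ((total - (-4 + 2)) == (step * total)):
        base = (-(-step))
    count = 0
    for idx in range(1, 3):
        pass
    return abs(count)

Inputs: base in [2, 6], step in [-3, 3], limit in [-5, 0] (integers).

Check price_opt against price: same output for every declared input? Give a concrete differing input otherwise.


On input base=2, step=-3, limit=-5, price returns 7 while price_opt returns 0.
verdict: not equivalent; witness: base=2, step=-3, limit=-5


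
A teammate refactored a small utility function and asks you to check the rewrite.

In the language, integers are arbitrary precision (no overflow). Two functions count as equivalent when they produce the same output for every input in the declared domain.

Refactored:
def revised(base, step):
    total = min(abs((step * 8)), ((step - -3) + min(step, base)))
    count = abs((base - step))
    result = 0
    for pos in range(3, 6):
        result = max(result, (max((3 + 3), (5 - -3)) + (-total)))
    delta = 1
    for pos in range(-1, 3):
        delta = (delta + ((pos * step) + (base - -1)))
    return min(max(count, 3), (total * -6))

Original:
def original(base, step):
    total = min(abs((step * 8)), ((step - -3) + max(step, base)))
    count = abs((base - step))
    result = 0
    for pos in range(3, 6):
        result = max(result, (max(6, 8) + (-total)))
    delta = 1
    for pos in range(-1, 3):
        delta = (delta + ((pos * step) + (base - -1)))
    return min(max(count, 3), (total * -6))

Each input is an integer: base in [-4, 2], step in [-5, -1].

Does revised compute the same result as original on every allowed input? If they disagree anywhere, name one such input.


There is a counterexample at base=-4, step=-1: -6 on one side, 3 on the other.
original: total becomes 1; next count becomes 3; next result becomes 0; next at pos=3:; next result becomes 7; next at pos=4:; next result becomes 7; next at pos=5:; next result becomes 7; next delta becomes 1; next at pos=-1:; next delta becomes -1; next at pos=0:; next delta becomes -4; next at pos=1:; next delta becomes -8; next at pos=2:; next delta becomes -13; next final value -6
revised: total becomes -2; next count becomes 3; next result becomes 0; next at pos=3:; next result becomes 10; next at pos=4:; next result becomes 10; next at pos=5:; next result becomes 10; next delta becomes 1; next at pos=-1:; next delta becomes -1; next at pos=0:; next delta becomes -4; next at pos=1:; next delta becomes -8; next at pos=2:; next delta becomes -13; next final value 3
verdict: not equivalent; witness: base=-4, step=-1


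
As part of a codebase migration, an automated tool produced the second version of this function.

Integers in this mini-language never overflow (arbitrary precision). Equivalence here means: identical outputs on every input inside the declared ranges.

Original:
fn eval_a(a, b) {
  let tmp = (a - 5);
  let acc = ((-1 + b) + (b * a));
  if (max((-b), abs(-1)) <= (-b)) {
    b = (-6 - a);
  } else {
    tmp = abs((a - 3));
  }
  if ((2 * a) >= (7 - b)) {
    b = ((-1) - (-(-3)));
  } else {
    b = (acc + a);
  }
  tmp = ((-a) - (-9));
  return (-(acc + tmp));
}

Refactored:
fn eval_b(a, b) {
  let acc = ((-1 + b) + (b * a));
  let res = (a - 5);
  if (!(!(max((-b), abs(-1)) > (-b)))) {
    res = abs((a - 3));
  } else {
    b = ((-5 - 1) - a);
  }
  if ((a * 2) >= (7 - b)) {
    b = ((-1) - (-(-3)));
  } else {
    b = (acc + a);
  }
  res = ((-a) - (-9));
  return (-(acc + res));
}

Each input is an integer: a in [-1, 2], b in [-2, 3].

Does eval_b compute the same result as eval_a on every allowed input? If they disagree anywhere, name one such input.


Differences: local variable names differ, boolean connective usage differs, comparison usage differs, constant usage differs, arithmetic usage differs — yet all 24 inputs agree.
verdict: equivalent


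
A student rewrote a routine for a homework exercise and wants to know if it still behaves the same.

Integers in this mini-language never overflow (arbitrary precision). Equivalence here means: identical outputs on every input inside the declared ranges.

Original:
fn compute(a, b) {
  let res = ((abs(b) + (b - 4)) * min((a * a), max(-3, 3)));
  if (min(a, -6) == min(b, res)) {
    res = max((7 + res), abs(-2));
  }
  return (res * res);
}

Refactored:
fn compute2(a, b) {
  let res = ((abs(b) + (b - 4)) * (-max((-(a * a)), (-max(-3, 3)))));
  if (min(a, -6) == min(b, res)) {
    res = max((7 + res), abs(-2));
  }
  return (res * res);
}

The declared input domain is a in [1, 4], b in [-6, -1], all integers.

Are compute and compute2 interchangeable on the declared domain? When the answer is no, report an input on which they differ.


Comparing the listings, the differences include: min/max/abs usage differs.
One worked example (a=2, b=-6) — compute: res := -12 | (min(a, -6) == min(b, res)): false | result 144; compute2: res := -12 | (min(a, -6) == min(b, res)): false | result 144; agreement on 144.
Across all 24 domain points the two functions coincide.
verdict: equivalent


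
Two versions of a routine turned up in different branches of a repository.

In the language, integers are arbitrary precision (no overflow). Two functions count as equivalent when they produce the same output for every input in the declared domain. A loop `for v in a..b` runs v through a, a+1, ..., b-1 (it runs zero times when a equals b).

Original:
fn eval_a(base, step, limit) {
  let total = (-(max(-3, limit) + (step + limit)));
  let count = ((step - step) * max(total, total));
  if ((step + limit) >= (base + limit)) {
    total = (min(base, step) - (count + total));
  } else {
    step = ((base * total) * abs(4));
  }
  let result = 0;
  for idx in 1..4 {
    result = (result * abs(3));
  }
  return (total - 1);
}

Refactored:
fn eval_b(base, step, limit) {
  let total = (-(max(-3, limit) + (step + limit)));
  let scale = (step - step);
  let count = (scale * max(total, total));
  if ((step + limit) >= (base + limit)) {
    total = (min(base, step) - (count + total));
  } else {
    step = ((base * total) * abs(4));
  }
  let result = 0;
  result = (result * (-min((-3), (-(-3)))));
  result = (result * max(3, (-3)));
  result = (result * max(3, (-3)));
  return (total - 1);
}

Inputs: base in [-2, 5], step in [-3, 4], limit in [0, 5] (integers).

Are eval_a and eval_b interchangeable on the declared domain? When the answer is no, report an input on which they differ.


Side by side, the visible changes include: constant usage differs, plus arithmetic usage differs, plus loop structure differs, plus statement counts differ, plus local variable names differ, plus min/max/abs usage differs.
Spot check at base=2, step=3, limit=0 — eval_a: total=-3, then count=0, then ((step + limit) >= (base + limit)) is true, then total=5, then result=0, then (idx=1), then result=0, then (idx=2), then result=0, then (idx=3), then result=0, then returns 4. eval_b: total=-3, then scale=0, then count=0, then ((step + limit) >= (base + limit)) is true, then total=5, then result=0, then result=0, then result=0, then result=0, then returns 4. Both give 4.
Across all 384 domain points the two functions coincide.
verdict: equivalent


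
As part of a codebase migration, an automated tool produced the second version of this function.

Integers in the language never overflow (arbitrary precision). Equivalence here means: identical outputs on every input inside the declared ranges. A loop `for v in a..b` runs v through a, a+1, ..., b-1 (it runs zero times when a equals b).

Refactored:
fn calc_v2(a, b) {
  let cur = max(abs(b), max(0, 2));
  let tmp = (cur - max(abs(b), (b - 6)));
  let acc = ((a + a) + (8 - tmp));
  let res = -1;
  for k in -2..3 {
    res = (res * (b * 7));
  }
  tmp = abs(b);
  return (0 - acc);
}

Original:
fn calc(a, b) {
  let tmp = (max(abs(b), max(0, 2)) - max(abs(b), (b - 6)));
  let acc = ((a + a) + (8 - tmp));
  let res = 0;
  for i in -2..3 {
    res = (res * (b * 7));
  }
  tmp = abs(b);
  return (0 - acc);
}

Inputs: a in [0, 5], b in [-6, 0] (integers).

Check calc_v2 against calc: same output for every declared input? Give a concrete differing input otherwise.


The one real change (`0` became `-1`) has no effect anywhere in the declared ranges.
Spot check at a=5, b=-3 — calc: tmp becomes 0; next acc becomes 18; next res becomes 0; next at i=-2:; next res becomes 0; next at i=-1:; next res becomes 0; next at i=0:; next res becomes 0; next at i=1:; next res becomes 0; next at i=2:; next res becomes 0; next tmp becomes 3; next final value -18. calc_v2: cur becomes 3; next tmp becomes 0; next acc becomes 18; next res becomes -1; next at k=-2:; next res becomes 21; next at k=-1:; next res becomes -441; next at k=0:; next res becomes 9261; next at k=1:; next res becomes -194481; next at k=2:; next res becomes 4084101; next tmp becomes 3; next final value -18. Both give -18.
Every one of the 42 inputs gives matching results.
verdict: equivalent


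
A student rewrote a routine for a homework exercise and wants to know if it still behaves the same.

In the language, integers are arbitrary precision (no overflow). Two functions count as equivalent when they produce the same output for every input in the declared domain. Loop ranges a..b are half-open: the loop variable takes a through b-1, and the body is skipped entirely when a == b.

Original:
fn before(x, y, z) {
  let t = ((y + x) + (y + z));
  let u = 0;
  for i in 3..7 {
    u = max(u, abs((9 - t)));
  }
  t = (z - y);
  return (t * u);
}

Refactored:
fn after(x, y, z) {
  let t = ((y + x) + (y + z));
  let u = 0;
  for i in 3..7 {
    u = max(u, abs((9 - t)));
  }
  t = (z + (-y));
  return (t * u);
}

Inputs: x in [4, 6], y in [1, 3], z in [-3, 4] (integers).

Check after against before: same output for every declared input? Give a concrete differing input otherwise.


Reading the diff, among the changes: arithmetic usage differs.
As a probe, take x=6, y=2, z=-1: before runs t becomes 9; next u becomes 0; next at i=3:; next u becomes 0; next at i=4:; next u becomes 0; next at i=5:; next u becomes 0; next at i=6:; next u becomes 0; next t becomes -3; next final value 0; after runs t becomes 9; next u becomes 0; next at i=3:; next u becomes 0; next at i=4:; next u becomes 0; next at i=5:; next u becomes 0; next at i=6:; next u becomes 0; next t becomes -3; next final value 0; both end at 0.
Every one of the 72 inputs gives matching results.
verdict: equivalent


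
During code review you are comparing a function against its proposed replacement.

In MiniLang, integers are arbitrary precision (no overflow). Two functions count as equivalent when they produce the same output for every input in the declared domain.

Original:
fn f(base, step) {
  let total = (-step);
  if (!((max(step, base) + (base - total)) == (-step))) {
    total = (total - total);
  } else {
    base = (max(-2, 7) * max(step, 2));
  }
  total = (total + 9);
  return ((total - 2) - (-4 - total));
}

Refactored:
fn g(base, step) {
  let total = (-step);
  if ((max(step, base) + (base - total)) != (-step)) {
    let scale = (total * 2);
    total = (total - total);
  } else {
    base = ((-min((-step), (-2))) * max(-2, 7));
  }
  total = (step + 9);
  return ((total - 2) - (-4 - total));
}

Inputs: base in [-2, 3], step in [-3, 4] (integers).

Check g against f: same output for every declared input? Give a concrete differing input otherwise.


The rewrite breaks on base=-2, step=-3, where the results are 20 and 14.
f: total becomes 3; next (!((max(step, base) + (base - total)) == (-step))) evaluates to true; next total becomes 0; next total becomes 9; next final value 20
g: total becomes 3; next ((max(step, base) + (base - total)) != (-step)) evaluates to true; next scale becomes 6; next total becomes 0; next total becomes 6; next final value 14
verdict: not equivalent; witness: base=-2, step=-3
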